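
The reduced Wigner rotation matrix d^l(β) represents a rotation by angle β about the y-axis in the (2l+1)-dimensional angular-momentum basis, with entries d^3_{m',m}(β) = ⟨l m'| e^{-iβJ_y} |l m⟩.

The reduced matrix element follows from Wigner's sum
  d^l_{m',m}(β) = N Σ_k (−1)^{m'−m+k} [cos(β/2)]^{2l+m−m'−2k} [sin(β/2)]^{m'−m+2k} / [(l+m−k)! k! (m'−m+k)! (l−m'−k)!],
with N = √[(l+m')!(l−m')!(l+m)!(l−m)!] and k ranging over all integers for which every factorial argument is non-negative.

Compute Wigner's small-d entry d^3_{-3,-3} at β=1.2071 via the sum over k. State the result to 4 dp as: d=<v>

d^3_{-3,-3}(β=1.2071) via Wigner's sum:
Half-angle: c=0.823326, s=0.567569. N=√(1·720·1·720)=720.000000
Admissible k: 0..0 (factorial args all ≥0)
  k=0: (−1)^0·720.0000/(720)·0.8233^6·0.5676^0 = +0.311480
d^3_{-3,-3}(1.2071) = +0.311480

d=0.3115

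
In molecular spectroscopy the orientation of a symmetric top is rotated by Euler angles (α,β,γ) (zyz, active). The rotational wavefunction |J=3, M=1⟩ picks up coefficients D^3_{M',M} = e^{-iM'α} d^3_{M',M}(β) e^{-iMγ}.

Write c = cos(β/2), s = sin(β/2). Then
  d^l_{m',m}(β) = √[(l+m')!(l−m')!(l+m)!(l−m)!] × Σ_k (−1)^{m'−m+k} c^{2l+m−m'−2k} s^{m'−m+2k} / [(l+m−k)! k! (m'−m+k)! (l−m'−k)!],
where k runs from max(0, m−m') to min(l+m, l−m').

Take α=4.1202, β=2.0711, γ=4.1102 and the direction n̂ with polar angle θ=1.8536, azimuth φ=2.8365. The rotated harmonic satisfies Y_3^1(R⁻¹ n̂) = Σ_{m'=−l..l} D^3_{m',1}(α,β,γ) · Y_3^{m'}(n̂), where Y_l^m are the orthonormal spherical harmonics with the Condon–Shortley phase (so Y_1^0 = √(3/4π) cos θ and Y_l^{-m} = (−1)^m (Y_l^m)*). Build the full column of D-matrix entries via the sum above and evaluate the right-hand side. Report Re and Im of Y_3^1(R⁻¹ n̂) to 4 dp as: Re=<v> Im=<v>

Need the full column D^3_{m',1} for m'=−3..3 at α=4.1202, β=2.0711, γ=4.1102.
cos(β/2)=0.510053, sin(β/2)=0.860143
d^3_{-3,1}: single k=4 term ⇒ +0.551517;  D = -0.212950+0.508747i
d^3_{-2,1}: k∈[3..4] ⇒ +0.534057 -0.759396 = -0.225339;  D = +0.123904+0.188217i
d^3_{-1,1}: k∈[2..4] ⇒ +0.300437 -1.139208 +0.404971 = -0.433800;  D = -0.433778-0.004338i
d^3_{0,1}: k∈[1..3] ⇒ +0.102858 -0.877545 +0.831877 = +0.057190;  D = -0.032395+0.047130i
d^3_{1,1}: k∈[0..2] ⇒ +0.017607 -0.400583 +0.854406 = +0.471431;  D = -0.173294-0.438424i
d^3_{2,1}: k∈[0..1] ⇒ -0.093896 +0.534057 = +0.440161;  D = +0.429955+0.094239i
d^3_{3,1}: single k=0 term ⇒ +0.193931;  D = -0.140189+0.134002i
Y_3^{m'}(θ=1.8536,φ=2.8365) and Σ D·Y over m':
  (-0.2130+0.5087i)·(-0.2252-0.2929i)  (+0.1239+0.1882i)·(-0.2155-0.1507i)  (-0.4338-0.0043i)·(+0.1808+0.0569i)  (-0.0324+0.0471i)·(+0.2719+0.0000i)  (-0.1733-0.4384i)·(-0.1808+0.0569i)  (+0.4300+0.0942i)·(-0.2155+0.1507i)  (-0.1402+0.1340i)·(+0.2252-0.2929i)
Y_3^1(R⁻¹ n̂) = +0.068739+0.060995i

Re=0.0687 Im=0.0610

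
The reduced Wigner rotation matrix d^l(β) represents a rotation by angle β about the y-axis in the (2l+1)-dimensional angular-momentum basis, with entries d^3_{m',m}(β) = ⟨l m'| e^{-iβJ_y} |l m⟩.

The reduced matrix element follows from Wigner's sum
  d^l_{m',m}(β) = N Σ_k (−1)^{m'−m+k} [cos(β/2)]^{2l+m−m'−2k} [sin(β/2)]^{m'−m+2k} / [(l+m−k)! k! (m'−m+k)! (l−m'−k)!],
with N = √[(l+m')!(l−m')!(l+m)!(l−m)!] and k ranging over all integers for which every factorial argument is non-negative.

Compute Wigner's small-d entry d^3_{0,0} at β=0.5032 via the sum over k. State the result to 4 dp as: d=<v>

d=0.3667

d^3_{0,0}(β=0.5032) via Wigner's sum:
Half-angle: c=0.968515, s=0.248954. N=√(6·6·6·6)=36.000000
k: max(0,(0)−(0))=0 … min(3+(0),3−(0))=3
  k=0: (−1)^0·36.0000/(36)·0.9685^6·0.2490^0 = +0.825352
  k=1: (−1)^1·36.0000/(4)·0.9685^4·0.2490^2 = -0.490802
  k=2: (−1)^2·36.0000/(4)·0.9685^2·0.2490^4 = +0.032429
  k=3: (−1)^3·36.0000/(36)·0.9685^0·0.2490^6 = -0.000238
d^3_{0,0}(0.5032) = +0.825352 -0.490802 +0.032429 -0.000238 = +0.366740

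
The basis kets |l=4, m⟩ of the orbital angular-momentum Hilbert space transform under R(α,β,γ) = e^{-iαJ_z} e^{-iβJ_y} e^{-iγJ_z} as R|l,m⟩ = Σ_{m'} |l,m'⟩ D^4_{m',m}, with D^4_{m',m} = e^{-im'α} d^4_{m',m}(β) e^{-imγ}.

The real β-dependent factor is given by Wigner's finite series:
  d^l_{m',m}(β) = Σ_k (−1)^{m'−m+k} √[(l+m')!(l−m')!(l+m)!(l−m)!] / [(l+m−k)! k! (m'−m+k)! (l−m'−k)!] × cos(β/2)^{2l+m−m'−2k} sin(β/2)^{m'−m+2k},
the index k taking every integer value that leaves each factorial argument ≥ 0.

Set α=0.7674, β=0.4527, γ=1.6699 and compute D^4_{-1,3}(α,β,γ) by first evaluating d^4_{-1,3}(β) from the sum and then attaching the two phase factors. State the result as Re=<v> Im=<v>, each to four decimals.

First d^4_{-1,3}(β=0.4527), then the phase factors e^{-i(-1)α} and e^{-i(3)γ}:
Half-angle: c=0.974492, s=0.224422. N=√(6·120·5040·1)=1904.940944
k: max(0,(3)−(-1))=4 … min(4+(3),4−(-1))=5
  k=4: (−1)^0·1904.9409/(144)·0.9745^4·0.2244^4 = +0.030262
  k=5: (−1)^1·1904.9409/(240)·0.9745^2·0.2244^6 = -0.000963
d^4_{-1,3}(0.4527) = +0.030262 -0.000963 = +0.029299
Phases: e^{-i·(-1)·0.7674}=+0.719718+0.694266i, e^{-i·(3)·1.6699}=+0.292950+0.956128i ⇒ D=-0.013271+0.026121i

Re=-0.0133 Im=0.0261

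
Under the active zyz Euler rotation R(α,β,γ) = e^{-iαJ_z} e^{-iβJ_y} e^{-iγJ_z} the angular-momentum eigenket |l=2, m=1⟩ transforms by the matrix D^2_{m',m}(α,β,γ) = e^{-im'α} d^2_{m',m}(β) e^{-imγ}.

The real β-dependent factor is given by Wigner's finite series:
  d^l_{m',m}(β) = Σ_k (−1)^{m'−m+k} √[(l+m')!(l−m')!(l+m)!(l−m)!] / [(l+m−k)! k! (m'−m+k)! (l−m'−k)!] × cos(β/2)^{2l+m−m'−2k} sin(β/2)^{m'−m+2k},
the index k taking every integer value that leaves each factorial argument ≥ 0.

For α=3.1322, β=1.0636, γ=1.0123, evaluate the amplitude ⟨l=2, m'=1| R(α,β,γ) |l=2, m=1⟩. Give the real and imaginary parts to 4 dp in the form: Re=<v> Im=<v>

Re=0.0114 Im=-0.0179

D^2_{1,1}(3.1322,1.0636,1.0123) = e^{-i·1·3.1322}·d^2_{1,1}(1.0636)·e^{-i·1·1.0123}. Compute d first:
Half-angle: c=0.861896, s=0.507086. N=√(6·1·6·1)=6.000000
Admissible k: 0..1 (factorial args all ≥0)
  k=0: (−1)^0·6.0000/(6)·0.8619^4·0.5071^0 = +0.551847
  k=1: (−1)^1·6.0000/(2)·0.8619^2·0.5071^2 = -0.573051
d^2_{1,1}(1.0636) = +0.551847 -0.573051 = -0.021204
Phases: e^{-i·(1)·3.1322}=-0.999956-0.009393i, e^{-i·(1)·1.0123}=+0.529912-0.848053i ⇒ D=+0.011404-0.017875i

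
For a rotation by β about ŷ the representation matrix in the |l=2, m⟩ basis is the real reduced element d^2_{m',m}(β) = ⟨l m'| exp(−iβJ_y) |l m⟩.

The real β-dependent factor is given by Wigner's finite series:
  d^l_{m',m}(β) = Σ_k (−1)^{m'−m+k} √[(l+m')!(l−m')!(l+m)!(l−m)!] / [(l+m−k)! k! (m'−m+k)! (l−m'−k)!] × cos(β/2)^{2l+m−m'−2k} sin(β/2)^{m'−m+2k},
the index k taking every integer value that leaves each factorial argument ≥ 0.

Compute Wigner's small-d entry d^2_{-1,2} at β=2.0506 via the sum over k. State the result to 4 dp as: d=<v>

d=0.6483

d^2_{-1,2}(β=2.0506) via Wigner's sum:
c=cos(2.0506/2)=0.518842, s=sin(2.0506/2)=0.854870; N=√[1·6·24·1]=12.000000
The bounds max(0,m−m')=3 and min(l+m,l−m')=3 give 1 term
  k=3: (−1)^0·12.0000/(6)·0.5188^1·0.8549^3 = +0.648284
d^2_{-1,2}(2.0506) = +0.648284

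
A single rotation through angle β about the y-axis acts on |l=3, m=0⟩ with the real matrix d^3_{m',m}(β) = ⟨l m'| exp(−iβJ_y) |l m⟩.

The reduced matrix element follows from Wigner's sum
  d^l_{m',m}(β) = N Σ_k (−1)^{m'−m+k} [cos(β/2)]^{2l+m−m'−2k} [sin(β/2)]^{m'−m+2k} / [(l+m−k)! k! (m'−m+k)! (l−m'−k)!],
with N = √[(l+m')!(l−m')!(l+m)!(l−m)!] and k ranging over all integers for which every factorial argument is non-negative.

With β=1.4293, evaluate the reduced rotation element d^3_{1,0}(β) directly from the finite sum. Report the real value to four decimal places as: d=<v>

d=0.3861

d^3_{1,0}(β=1.4293) via Wigner's sum:
Half-angle: c=0.755323, s=0.655353. N=√(24·2·6·6)=41.569219
k∈{0,1,2} keeps every argument non-negative
  k=0: (−1)^1·41.5692/(12)·0.7553^5·0.6554^1 = -0.558121
  k=1: (−1)^2·41.5692/(4)·0.7553^3·0.6554^3 = +1.260479
  k=2: (−1)^3·41.5692/(12)·0.7553^1·0.6554^5 = -0.316301
d^3_{1,0}(1.4293) = -0.558121 +1.260479 -0.316301 = +0.386057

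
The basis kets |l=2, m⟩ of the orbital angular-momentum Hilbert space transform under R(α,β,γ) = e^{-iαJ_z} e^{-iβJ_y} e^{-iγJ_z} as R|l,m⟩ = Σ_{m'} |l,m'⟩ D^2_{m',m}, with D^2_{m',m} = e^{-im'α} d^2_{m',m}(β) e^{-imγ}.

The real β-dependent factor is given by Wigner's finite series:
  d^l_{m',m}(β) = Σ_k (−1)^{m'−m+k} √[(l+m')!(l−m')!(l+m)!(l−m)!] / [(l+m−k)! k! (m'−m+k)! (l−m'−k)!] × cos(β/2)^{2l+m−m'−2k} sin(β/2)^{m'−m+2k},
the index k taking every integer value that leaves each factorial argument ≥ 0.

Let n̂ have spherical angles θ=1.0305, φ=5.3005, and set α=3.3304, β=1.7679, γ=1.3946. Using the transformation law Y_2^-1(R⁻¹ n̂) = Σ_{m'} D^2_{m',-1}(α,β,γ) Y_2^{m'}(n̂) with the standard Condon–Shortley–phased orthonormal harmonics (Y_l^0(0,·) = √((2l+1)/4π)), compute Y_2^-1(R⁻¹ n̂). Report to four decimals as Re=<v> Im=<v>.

Re=-0.2316 Im=0.1886

Need the full column D^2_{m',-1} for m'=−2..2 at α=3.3304, β=1.7679, γ=1.3946.
cos(β/2)=0.634102, sin(β/2)=0.773250
d^2_{-2,-1}: single k=1 term ⇒ +0.394300;  D = -0.078883+0.386329i
d^2_{-1,-1}: k∈[0..1] ⇒ +0.161672 -0.721238 = -0.559566;  D = -0.007057+0.559521i
d^2_{0,-1}: k∈[0..1] ⇒ -0.482917 +0.718115 = +0.235198;  D = +0.041227+0.231556i
d^2_{1,-1}: k∈[0..1] ⇒ +0.721238 -0.357502 = +0.363736;  D = -0.129836-0.339774i
d^2_{2,-1}: single k=0 term ⇒ -0.586338;  D = -0.308374-0.498696i
Y_2^{m'}(θ=1.0305,φ=5.3005) and Σ D·Y over m':
  (-0.0789+0.3863i)·(-0.1092+0.2622i)  (-0.0071+0.5595i)·(+0.1891+0.2835i)  (+0.0412+0.2316i)·(-0.0650+0.0000i)  (-0.1298-0.3398i)·(-0.1891+0.2835i)  (-0.3084-0.4987i)·(-0.1092-0.2622i)
Y_2^-1(R⁻¹ n̂) = -0.231573+0.188604i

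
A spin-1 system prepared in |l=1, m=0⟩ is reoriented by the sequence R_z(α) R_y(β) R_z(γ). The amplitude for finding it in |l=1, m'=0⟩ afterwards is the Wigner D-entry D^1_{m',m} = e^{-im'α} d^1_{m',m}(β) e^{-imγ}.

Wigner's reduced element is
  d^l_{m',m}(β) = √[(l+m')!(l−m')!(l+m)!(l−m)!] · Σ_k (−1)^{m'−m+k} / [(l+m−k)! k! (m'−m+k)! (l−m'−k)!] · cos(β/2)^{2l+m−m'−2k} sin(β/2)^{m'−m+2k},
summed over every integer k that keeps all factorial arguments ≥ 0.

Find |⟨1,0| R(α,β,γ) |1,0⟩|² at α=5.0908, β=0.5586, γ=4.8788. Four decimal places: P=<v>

D^1_{0,0}(5.0908,0.5586,4.8788) = e^{-i·0·5.0908}·d^1_{0,0}(0.5586)·e^{-i·0·4.8788}. Compute d first:
c=cos(0.5586/2)=0.961249, s=sin(0.5586/2)=0.275683; N=√[1·1·1·1]=1.000000
k∈{0,1} keeps every argument non-negative
  k=0: (−1)^0·1.0000/(1)·0.9612^2·0.2757^0 = +0.923999
  k=1: (−1)^1·1.0000/(1)·0.9612^0·0.2757^2 = -0.076001
d^1_{0,0}(0.5586) = +0.923999 -0.076001 = +0.847998
|D^1_{0,0}|² = |d^1_{0,0}(β)|² = (+0.847998)² = 0.719101 (the z-rotation phases have unit modulus)

P=0.7191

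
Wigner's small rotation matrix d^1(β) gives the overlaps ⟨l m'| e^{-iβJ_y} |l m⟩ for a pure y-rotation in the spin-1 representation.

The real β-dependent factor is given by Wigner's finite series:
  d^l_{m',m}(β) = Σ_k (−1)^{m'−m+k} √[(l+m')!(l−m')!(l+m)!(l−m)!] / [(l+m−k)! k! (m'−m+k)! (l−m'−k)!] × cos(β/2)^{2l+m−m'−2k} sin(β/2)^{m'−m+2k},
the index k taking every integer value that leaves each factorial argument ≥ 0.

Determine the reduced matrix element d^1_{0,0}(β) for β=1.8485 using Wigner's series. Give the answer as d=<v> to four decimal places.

d^1_{0,0}(β=1.8485) via Wigner's sum:
c=cos(1.8485/2)=0.602433, s=sin(1.8485/2)=0.798169; N=√[1·1·1·1]=1.000000
The bounds max(0,m−m')=0 and min(l+m,l−m')=1 give 2 terms
  k=0: (−1)^0·1.0000/(1)·0.6024^2·0.7982^0 = +0.362926
  k=1: (−1)^1·1.0000/(1)·0.6024^0·0.7982^2 = -0.637074
d^1_{0,0}(1.8485) = +0.362926 -0.637074 = -0.274148

d=-0.2741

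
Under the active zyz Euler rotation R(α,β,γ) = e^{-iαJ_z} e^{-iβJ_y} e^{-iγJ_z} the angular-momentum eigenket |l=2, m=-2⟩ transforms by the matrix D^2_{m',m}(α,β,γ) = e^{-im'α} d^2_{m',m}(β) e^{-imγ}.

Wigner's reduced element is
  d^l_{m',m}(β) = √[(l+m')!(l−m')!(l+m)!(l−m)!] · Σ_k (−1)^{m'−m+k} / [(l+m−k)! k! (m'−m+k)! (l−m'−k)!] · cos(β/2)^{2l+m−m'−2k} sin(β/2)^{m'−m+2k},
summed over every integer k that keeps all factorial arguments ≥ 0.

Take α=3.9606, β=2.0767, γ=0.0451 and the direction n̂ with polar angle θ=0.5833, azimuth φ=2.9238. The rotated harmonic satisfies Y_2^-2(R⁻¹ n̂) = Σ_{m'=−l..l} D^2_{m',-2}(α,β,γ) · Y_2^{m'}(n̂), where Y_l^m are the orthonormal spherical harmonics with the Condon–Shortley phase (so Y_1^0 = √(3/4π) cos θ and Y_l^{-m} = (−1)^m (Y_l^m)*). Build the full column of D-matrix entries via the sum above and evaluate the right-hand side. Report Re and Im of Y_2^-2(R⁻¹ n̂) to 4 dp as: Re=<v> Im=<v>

Re=0.2306 Im=-0.2976

Need the full column D^2_{m',-2} for m'=−2..2 at α=3.9606, β=2.0767, γ=0.0451.
cos(β/2)=0.507643, sin(β/2)=0.861568
d^2_{-2,-2}: single k=0 term ⇒ +0.066410;  D = -0.010411+0.065589i
d^2_{-1,-2}: single k=0 term ⇒ -0.225421;  D = +0.138492+0.177861i
d^2_{0,-2}: single k=0 term ⇒ +0.468566;  D = +0.466661+0.042207i
d^2_{1,-2}: single k=0 term ⇒ -0.649316;  D = +0.484370-0.432432i
d^2_{2,-2}: single k=0 term ⇒ +0.551008;  D = +0.012662-0.550862i
Y_2^{m'}(θ=0.5833,φ=2.9238) and Σ D·Y over m':
  (-0.0104+0.0656i)·(+0.1062+0.0494i)  (+0.1385+0.1779i)·(-0.3468-0.0767i)  (+0.4667+0.0422i)·(+0.3438+0.0000i)  (+0.4844-0.4324i)·(+0.3468-0.0767i)  (+0.0127-0.5509i)·(+0.1062-0.0494i)
Y_2^-2(R⁻¹ n̂) = +0.230576-0.297608i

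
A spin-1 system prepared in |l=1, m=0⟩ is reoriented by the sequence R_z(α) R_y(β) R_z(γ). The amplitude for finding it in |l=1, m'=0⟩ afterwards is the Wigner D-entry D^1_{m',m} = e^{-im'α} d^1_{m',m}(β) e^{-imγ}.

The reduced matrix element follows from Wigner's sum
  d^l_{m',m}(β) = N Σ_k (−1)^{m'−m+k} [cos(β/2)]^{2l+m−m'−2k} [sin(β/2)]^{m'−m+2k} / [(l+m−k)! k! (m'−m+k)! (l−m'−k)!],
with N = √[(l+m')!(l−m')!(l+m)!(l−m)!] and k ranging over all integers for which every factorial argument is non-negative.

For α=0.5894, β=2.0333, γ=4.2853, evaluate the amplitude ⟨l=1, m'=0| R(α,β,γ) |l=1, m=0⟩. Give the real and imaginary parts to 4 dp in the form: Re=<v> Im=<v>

First d^1_{0,0}(β=2.0333), then the phase factors e^{-i(0)α} and e^{-i(0)γ}:
c=cos(2.0333/2)=0.526218, s=sin(2.0333/2)=0.850350; N=√[1·1·1·1]=1.000000
Admissible k: 0..1 (factorial args all ≥0)
  k=0: (−1)^0·1.0000/(1)·0.5262^2·0.8503^0 = +0.276905
  k=1: (−1)^1·1.0000/(1)·0.5262^0·0.8503^2 = -0.723095
d^1_{0,0}(2.0333) = +0.276905 -0.723095 = -0.446190
D = (+1.000000+0.000000i)·(-0.446190)·(+1.000000+0.000000i) = -0.446190+0.000000i

Re=-0.4462 Im=0.0000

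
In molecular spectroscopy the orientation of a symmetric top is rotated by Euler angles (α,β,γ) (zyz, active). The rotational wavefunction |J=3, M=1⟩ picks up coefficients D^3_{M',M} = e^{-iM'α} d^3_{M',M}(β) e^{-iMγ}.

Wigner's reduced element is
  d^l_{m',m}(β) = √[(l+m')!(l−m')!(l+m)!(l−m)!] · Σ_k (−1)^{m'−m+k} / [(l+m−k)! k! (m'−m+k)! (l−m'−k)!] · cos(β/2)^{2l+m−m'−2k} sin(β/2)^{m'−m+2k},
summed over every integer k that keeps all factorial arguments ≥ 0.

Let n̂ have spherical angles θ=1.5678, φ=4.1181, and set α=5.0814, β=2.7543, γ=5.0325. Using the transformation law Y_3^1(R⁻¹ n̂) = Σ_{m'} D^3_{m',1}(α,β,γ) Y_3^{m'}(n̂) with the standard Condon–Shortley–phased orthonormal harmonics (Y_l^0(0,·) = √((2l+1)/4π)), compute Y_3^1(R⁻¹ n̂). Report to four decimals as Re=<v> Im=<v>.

Re=0.1532 Im=-0.1903

Need the full column D^3_{m',1} for m'=−3..3 at α=5.0814, β=2.7543, γ=5.0325.
cos(β/2)=0.192438, sin(β/2)=0.981309
d^3_{-3,1}: single k=4 term ⇒ +0.133000;  D = -0.093902-0.094189i
d^3_{-2,1}: k∈[3..4] ⇒ +0.042591 -0.553759 = -0.511167;  D = -0.207458+0.467176i
d^3_{-1,1}: k∈[2..4] ⇒ +0.007924 -0.274724 +0.892966 = +0.626166;  D = +0.625417+0.030607i
d^3_{0,1}: k∈[1..3] ⇒ +0.000897 -0.069985 +0.606612 = +0.537525;  D = +0.169144+0.510219i
d^3_{1,1}: k∈[0..2] ⇒ +0.000051 -0.010565 +0.206043 = +0.195529;  D = -0.150910+0.124329i
d^3_{2,1}: k∈[0..1] ⇒ -0.000819 +0.042591 = +0.041772;  D = -0.036402-0.020489i
d^3_{3,1}: single k=0 term ⇒ +0.005115;  D = +0.000732-0.005062i
Y_3^{m'}(θ=1.5678,φ=4.1181) and Σ D·Y over m':
  (-0.0939-0.0942i)·(+0.4079+0.0878i)  (-0.2075+0.4672i)·(-0.0011-0.0028i)  (+0.6254+0.0306i)·(+0.1809-0.2678i)  (+0.1691+0.5102i)·(-0.0034+0.0000i)  (-0.1509+0.1243i)·(-0.1809-0.2678i)  (-0.0364-0.0205i)·(-0.0011+0.0028i)  (+0.0007-0.0051i)·(-0.4079+0.0878i)
Y_3^1(R⁻¹ n̂) = +0.153173-0.190281i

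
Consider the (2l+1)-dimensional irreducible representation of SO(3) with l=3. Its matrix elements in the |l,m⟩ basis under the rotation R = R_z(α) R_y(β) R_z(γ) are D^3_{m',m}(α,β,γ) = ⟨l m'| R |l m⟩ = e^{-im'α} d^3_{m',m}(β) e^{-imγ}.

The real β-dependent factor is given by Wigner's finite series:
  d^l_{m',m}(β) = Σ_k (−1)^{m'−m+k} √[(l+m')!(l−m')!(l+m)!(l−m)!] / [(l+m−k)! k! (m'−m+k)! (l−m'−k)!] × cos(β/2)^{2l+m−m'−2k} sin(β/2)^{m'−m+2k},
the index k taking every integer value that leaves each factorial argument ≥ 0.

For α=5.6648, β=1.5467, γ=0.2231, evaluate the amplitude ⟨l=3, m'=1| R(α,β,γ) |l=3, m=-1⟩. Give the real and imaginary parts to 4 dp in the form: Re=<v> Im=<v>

Split into d^3_{1,-1}(β=1.5467) × two z-phases.
c=cos(1.5467/2)=0.715575, s=sin(1.5467/2)=0.698536; N=√[24·2·2·24]=48.000000
k∈{0,1,2} keeps every argument non-negative
  k=0: (−1)^2·48.0000/(8)·0.7156^4·0.6985^2 = +0.767625
  k=1: (−1)^3·48.0000/(6)·0.7156^2·0.6985^4 = -0.975339
  k=2: (−1)^4·48.0000/(48)·0.7156^0·0.6985^6 = +0.116181
d^3_{1,-1}(1.5467) = +0.767625 -0.975339 +0.116181 = -0.091534
Phases: e^{-i·(1)·5.6648}=+0.814816+0.579720i, e^{-i·(-1)·0.2231}=+0.975216+0.221254i ⇒ D=-0.060994-0.068251i

Re=-0.0610 Im=-0.0683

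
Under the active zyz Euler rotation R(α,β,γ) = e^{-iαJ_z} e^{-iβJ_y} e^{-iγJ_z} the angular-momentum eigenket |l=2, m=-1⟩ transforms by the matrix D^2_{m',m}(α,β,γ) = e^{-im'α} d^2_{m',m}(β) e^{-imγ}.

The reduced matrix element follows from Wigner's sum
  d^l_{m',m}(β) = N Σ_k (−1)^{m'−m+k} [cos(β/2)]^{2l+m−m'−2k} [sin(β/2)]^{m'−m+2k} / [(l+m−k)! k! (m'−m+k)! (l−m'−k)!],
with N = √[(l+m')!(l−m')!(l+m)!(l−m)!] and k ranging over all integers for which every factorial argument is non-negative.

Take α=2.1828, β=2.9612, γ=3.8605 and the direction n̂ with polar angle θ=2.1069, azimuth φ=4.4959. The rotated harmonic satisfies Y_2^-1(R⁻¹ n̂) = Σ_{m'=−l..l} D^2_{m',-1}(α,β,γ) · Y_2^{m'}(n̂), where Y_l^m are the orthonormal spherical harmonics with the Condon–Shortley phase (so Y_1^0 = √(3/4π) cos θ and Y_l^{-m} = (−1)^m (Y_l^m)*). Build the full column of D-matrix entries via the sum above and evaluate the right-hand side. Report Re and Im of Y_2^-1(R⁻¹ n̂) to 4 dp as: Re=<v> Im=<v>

Re=-0.2819 Im=0.0123

Need the full column D^2_{m',-1} for m'=−2..2 at α=2.1828, β=2.9612, γ=3.8605.
cos(β/2)=0.090074, sin(β/2)=0.995935
d^2_{-2,-1}: single k=1 term ⇒ +0.001456;  D = -0.000529+0.001356i
d^2_{-1,-1}: k∈[0..1] ⇒ +0.000066 -0.024143 = -0.024077;  D = -0.023387+0.005720i
d^2_{0,-1}: k∈[0..1] ⇒ -0.001783 +0.217956 = +0.216173;  D = -0.162676-0.142364i
d^2_{1,-1}: k∈[0..1] ⇒ +0.024143 -0.983839 = -0.959697;  D = +0.102400-0.954218i
d^2_{2,-1}: single k=0 term ⇒ -0.177960;  D = -0.155738+0.086114i
Y_2^{m'}(θ=2.1069,φ=4.4959) and Σ D·Y over m':
  (-0.0005+0.0014i)·(-0.2591-0.1198i)  (-0.0234+0.0057i)·(+0.0729-0.3313i)  (-0.1627-0.1424i)·(-0.0685+0.0000i)  (+0.1024-0.9542i)·(-0.0729-0.3313i)  (-0.1557+0.0861i)·(-0.2591+0.1198i)
Y_2^-1(R⁻¹ n̂) = -0.281940+0.012269i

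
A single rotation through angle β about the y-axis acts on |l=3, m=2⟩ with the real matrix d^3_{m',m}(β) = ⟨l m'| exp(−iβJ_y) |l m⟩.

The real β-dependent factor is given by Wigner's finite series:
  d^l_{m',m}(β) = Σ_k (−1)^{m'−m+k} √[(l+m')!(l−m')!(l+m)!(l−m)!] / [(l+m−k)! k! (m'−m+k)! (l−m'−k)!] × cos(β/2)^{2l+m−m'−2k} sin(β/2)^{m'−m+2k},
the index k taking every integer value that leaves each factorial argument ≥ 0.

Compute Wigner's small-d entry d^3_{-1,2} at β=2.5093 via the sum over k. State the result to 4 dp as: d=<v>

d^3_{-1,2}(β=2.5093) via Wigner's sum:
Half-angle: c=0.310906, s=0.950441. N=√(2·24·120·1)=75.894664
k: max(0,(2)−(-1))=3 … min(3+(2),3−(-1))=4
  k=3: (−1)^0·75.8947/(12)·0.3109^3·0.9504^3 = +0.163190
  k=4: (−1)^1·75.8947/(24)·0.3109^1·0.9504^5 = -0.762525
d^3_{-1,2}(2.5093) = +0.163190 -0.762525 = -0.599336

d=-0.5993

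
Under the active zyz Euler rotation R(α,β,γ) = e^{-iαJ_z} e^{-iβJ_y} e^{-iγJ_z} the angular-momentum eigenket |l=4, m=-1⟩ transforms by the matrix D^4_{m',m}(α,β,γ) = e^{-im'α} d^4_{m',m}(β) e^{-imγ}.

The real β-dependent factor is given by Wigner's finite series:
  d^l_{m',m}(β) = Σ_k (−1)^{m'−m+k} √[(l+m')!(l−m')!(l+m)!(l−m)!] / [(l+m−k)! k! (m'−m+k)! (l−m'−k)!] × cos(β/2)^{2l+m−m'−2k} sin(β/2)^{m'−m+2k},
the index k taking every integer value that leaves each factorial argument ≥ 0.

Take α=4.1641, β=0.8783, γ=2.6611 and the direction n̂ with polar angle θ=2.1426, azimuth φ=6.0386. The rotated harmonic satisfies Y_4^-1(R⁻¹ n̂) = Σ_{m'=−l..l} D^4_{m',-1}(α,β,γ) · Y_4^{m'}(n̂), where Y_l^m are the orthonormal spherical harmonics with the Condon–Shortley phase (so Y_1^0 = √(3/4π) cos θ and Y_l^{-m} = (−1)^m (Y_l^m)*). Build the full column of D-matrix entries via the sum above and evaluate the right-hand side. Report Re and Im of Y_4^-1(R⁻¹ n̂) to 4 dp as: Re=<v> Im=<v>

Re=0.0355 Im=0.2044

Need the full column D^4_{m',-1} for m'=−4..4 at α=4.1641, β=0.8783, γ=2.6611.
cos(β/2)=0.905113, sin(β/2)=0.425170
d^4_{-4,-1}: single k=3 term ⇒ +0.349380;  D = +0.311820+0.157589i
d^4_{-3,-1}: k∈[2..3] ⇒ +0.788886 -0.290123 = +0.498762;  D = -0.424013+0.262634i
d^4_{-2,-1}: k∈[1..3] ⇒ +0.897677 -0.990398 +0.145693 = +0.052972;  D = -0.000332-0.052971i
d^4_{-1,-1}: k∈[0..3] ⇒ +0.450426 -1.490853 +0.657938 -0.048393 = -0.430882;  D = -0.369125-0.222276i
d^4_{0,-1}: k∈[0..3] ⇒ -0.946235 +1.252766 -0.276433 +0.010166 = +0.040264;  D = -0.035705+0.018611i
d^4_{1,-1}: k∈[0..3] ⇒ +0.993902 -0.657938 +0.072590 -0.001068 = +0.407486;  D = +0.027605-0.406550i
d^4_{2,-1}: k∈[0..2] ⇒ -0.660266 +0.218539 -0.009644 = -0.451371;  D = -0.368385-0.260822i
d^4_{3,-1}: k∈[0..1] ⇒ +0.290123 -0.038411 = +0.251712;  D = -0.231208+0.099508i
d^4_{4,-1}: single k=0 term ⇒ -0.077093;  D = -0.010900+0.076319i
Y_4^{m'}(θ=2.1426,φ=6.0386) and Σ D·Y over m':
  (+0.3118+0.1576i)·(+0.1236+0.1836i)  (-0.4240+0.2626i)·(-0.2991-0.2697i)  (-0.0003-0.0530i)·(+0.2192+0.1167i)  (-0.3691-0.2223i)·(+0.1985+0.0495i)  (-0.0357+0.0186i)·(-0.2945+0.0000i)  (+0.0276-0.4066i)·(-0.1985+0.0495i)  (-0.3684-0.2608i)·(+0.2192-0.1167i)  (-0.2312+0.0995i)·(+0.2991-0.2697i)  (-0.0109+0.0763i)·(+0.1236-0.1836i)
Y_4^-1(R⁻¹ n̂) = +0.035458+0.204422i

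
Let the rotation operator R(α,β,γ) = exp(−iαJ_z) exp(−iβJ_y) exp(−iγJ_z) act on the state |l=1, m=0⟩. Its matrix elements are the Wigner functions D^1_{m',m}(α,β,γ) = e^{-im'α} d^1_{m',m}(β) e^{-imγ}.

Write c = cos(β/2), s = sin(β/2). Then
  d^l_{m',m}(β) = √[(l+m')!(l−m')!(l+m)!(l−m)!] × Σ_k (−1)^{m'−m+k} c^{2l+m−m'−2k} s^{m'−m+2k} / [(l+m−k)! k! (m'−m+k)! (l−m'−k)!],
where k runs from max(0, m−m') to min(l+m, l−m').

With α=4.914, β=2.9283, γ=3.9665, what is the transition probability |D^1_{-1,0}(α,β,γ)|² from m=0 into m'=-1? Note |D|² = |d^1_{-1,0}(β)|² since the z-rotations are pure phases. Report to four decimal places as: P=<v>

First d^1_{-1,0}(β=2.9283), then the phase factors e^{-i(-1)α} and e^{-i(0)γ}:
With c≡cos(β/2)=0.106444 and s≡sin(β/2)=0.994319, N=[1·2·1·1]^{1/2}=1.414214
k: max(0,(0)−(-1))=1 … min(1+(0),1−(-1))=1
  k=1: (−1)^0·1.4142/(1)·0.1064^1·0.9943^1 = +0.149680
d^1_{-1,0}(2.9283) = +0.149680
|D^1_{-1,0}|² = |d^1_{-1,0}(β)|² = (+0.149680)² = 0.022404 (the z-rotation phases have unit modulus)

P=0.0224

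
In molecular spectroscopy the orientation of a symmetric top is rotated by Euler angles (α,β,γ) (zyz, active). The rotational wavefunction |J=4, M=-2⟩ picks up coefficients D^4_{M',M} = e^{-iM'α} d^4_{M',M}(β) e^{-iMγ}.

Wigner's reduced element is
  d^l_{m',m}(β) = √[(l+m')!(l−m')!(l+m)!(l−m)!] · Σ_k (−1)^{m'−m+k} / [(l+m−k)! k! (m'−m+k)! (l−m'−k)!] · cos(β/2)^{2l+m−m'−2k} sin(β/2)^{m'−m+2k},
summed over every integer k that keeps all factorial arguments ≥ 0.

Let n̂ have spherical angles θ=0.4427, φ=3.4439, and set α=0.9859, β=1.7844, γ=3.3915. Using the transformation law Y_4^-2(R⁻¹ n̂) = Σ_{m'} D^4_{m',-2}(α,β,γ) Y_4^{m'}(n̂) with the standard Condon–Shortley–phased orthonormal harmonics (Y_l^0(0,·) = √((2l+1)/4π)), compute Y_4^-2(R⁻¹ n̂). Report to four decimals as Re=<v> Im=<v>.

Re=0.0881 Im=0.1930

Need the full column D^4_{m',-2} for m'=−4..4 at α=0.9859, β=1.7844, γ=3.3915.
cos(β/2)=0.627701, sin(β/2)=0.778455
d^4_{-4,-2}: single k=2 term ⇒ +0.196138;  D = -0.052122-0.189086i
d^4_{-3,-2}: k∈[1..2] ⇒ +0.111832 -0.515999 = -0.404167;  D = +0.384165+0.125572i
d^4_{-2,-2}: k∈[0..2] ⇒ +0.024100 -0.444800 +0.855137 = +0.434437;  D = -0.340527+0.269772i
d^4_{-1,-2}: k∈[0..2] ⇒ -0.126806 +0.975147 -0.999861 = -0.151520;  D = -0.012876-0.150972i
d^4_{0,-2}: k∈[0..2] ⇒ +0.351645 -1.442229 +0.831814 = -0.258769;  D = -0.227115-0.124019i
d^4_{1,-2}: k∈[0..2] ⇒ -0.650098 +1.499792 -0.461341 = +0.388353;  D = +0.343370-0.181426i
d^4_{2,-2}: k∈[0..2] ⇒ +0.855137 -1.052171 +0.134855 = -0.062180;  D = -0.006134+0.061877i
d^4_{3,-2}: k∈[0..1] ⇒ -0.793615 +0.406864 = -0.386751;  D = +0.299823+0.244299i
d^4_{4,-2}: single k=0 term ⇒ +0.463964;  D = -0.442940+0.138082i
Y_4^{m'}(θ=0.4427,φ=3.4439) and Σ D·Y over m':
  (-0.0521-0.1891i)·(+0.0053-0.0139i)  (+0.3842+0.1256i)·(-0.0548+0.0700i)  (-0.3405+0.2698i)·(+0.2382-0.1645i)  (-0.0129-0.1510i)·(-0.4747+0.1480i)  (-0.2271-0.1240i)·(+0.1945+0.0000i)  (+0.3434-0.1814i)·(+0.4747+0.1480i)  (-0.0061+0.0619i)·(+0.2382+0.1645i)  (+0.2998+0.2443i)·(+0.0548+0.0700i)  (-0.4429+0.1381i)·(+0.0053+0.0139i)
Y_4^-2(R⁻¹ n̂) = +0.088118+0.193048i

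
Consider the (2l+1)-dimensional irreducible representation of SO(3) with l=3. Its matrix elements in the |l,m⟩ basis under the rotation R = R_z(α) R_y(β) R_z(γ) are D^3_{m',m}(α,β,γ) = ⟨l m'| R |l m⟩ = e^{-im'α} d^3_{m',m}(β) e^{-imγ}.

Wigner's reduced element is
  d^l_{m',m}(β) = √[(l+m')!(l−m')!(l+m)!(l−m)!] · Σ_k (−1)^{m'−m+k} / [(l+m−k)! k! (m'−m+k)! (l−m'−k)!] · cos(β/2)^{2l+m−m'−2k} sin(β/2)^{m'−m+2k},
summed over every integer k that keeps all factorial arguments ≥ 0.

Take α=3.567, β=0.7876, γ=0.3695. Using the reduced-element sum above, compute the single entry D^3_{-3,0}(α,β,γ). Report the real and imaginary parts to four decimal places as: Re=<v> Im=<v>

Re=-0.0578 Im=-0.1904

Split into d^3_{-3,0}(β=0.7876) × two z-phases.
With c≡cos(β/2)=0.923458 and s≡sin(β/2)=0.383700, N=[1·720·6·6]^{1/2}=160.996894
k∈{3} keeps every argument non-negative
  k=3: (−1)^0·160.9969/(36)·0.9235^3·0.3837^3 = +0.198949
d^3_{-3,0}(0.7876) = +0.198949
D = (-0.290333-0.956926i)·(+0.198949)·(+1.000000+0.000000i) = -0.057761-0.190380i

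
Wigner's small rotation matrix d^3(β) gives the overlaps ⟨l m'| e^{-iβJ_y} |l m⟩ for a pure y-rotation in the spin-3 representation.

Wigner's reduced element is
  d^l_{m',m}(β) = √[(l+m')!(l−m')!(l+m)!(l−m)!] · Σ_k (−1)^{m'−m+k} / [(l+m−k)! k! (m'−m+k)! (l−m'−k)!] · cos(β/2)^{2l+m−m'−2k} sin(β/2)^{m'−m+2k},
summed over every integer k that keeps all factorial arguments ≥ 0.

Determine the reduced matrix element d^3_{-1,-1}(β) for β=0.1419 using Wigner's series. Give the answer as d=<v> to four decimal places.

d=0.9453

d^3_{-1,-1}(β=0.1419) via Wigner's sum:
c=cos(0.1419/2)=0.997484, s=sin(0.1419/2)=0.070890; N=√[2·24·2·24]=48.000000
k∈{0,1,2} keeps every argument non-negative
  k=0: (−1)^0·48.0000/(48)·0.9975^6·0.0709^0 = +0.984999
  k=1: (−1)^1·48.0000/(6)·0.9975^4·0.0709^2 = -0.039801
  k=2: (−1)^2·48.0000/(8)·0.9975^2·0.0709^4 = +0.000151
d^3_{-1,-1}(0.1419) = +0.984999 -0.039801 +0.000151 = +0.945349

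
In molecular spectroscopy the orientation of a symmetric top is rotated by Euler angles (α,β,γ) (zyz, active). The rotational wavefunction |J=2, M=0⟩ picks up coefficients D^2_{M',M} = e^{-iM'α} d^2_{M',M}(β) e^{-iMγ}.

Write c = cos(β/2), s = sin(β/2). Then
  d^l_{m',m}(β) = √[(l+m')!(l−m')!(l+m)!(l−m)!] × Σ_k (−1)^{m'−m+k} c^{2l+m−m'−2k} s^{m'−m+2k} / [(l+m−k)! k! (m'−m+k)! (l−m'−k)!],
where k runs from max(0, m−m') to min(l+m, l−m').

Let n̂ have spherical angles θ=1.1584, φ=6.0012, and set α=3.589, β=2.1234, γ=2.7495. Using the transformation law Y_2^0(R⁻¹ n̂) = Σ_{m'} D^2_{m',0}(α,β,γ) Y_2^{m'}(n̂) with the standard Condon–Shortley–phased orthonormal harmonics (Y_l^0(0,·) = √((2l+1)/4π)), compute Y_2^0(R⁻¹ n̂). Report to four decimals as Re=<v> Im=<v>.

Re=0.2778 Im=0.0000

Need the full column D^2_{m',0} for m'=−2..2 at α=3.589, β=2.1234, γ=2.7495.
cos(β/2)=0.487388, sin(β/2)=0.873185
d^2_{-2,0}: single k=2 term ⇒ +0.443648;  D = +0.277574+0.346087i
d^2_{-1,0}: k∈[1..2] ⇒ +0.247632 -0.794822 = -0.547190;  D = +0.493331+0.236730i
d^2_{0,0}: k∈[0..2] ⇒ +0.056429 -0.724475 +0.581334 = -0.086712;  D = -0.086712+0.000000i
d^2_{1,0}: k∈[0..1] ⇒ -0.247632 +0.794822 = +0.547190;  D = -0.493331+0.236730i
d^2_{2,0}: single k=0 term ⇒ +0.443648;  D = +0.277574-0.346087i
Y_2^{m'}(θ=1.1584,φ=6.0012) and Σ D·Y over m':
  (+0.2776+0.3461i)·(+0.2740+0.1733i)  (+0.4933+0.2367i)·(+0.2725+0.0789i)  (-0.0867+0.0000i)·(-0.1634+0.0000i)  (-0.4933+0.2367i)·(-0.2725+0.0789i)  (+0.2776-0.3461i)·(+0.2740-0.1733i)
Y_2^0(R⁻¹ n̂) = +0.277794+0.000000i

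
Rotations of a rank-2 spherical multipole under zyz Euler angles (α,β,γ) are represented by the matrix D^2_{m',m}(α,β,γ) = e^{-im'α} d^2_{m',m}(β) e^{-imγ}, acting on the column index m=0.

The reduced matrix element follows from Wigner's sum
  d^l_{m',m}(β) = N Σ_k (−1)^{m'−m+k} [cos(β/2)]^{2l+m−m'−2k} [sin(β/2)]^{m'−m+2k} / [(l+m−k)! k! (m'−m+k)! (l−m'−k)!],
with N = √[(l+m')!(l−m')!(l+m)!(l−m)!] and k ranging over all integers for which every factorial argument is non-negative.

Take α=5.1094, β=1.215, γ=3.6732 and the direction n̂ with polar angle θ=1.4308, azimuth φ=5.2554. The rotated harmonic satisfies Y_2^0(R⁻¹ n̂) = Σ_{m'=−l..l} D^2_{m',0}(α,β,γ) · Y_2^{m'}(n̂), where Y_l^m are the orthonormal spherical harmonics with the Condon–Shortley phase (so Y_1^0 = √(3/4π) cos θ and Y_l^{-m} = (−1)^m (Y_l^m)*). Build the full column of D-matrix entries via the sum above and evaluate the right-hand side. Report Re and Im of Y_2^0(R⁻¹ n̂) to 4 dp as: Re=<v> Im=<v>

Re=0.5692 Im=0.0000

Need the full column D^2_{m',0} for m'=−2..2 at α=5.1094, β=1.215, γ=3.6732.
cos(β/2)=0.821078, sin(β/2)=0.570817
d^2_{-2,0}: single k=2 term ⇒ +0.538068;  D = -0.377176-0.383738i
d^2_{-1,0}: k∈[1..2] ⇒ +0.773971 -0.374067 = +0.399904;  D = +0.154628-0.368800i
d^2_{0,0}: k∈[0..2] ⇒ +0.454503 -0.878661 +0.106166 = -0.317992;  D = -0.317992+0.000000i
d^2_{1,0}: k∈[0..1] ⇒ -0.773971 +0.374067 = -0.399904;  D = -0.154628-0.368800i
d^2_{2,0}: single k=0 term ⇒ +0.538068;  D = -0.377176+0.383738i
Y_2^{m'}(θ=1.4308,φ=5.2554) and Σ D·Y over m':
  (-0.3772-0.3837i)·(-0.1765+0.3351i)  (+0.1546-0.3688i)·(+0.0552+0.0914i)  (-0.3180+0.0000i)·(-0.2970+0.0000i)  (-0.1546-0.3688i)·(-0.0552+0.0914i)  (-0.3772+0.3837i)·(-0.1765-0.3351i)
Y_2^0(R⁻¹ n̂) = +0.569238-0.000000i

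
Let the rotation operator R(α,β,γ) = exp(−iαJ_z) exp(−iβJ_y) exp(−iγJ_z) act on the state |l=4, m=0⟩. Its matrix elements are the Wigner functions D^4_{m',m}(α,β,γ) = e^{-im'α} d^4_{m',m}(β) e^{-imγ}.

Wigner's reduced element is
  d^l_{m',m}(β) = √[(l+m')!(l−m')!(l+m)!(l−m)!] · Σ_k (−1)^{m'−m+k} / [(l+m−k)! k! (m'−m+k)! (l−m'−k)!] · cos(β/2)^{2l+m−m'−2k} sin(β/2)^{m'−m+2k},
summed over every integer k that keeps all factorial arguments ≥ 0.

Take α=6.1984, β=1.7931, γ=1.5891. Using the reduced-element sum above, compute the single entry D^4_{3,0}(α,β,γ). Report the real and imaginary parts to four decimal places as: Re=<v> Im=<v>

D^4_{3,0}(6.1984,1.7931,1.5891) = e^{-i·3·6.1984}·d^4_{3,0}(1.7931)·e^{-i·0·1.5891}. Compute d first:
c=cos(1.7931/2)=0.624309, s=sin(1.7931/2)=0.781178; N=√[5040·1·24·24]=1703.830978
k: max(0,(0)−(3))=0 … min(4+(0),4−(3))=1
  k=0: (−1)^3·1703.8310/(144)·0.6243^5·0.7812^3 = -0.534947
  k=1: (−1)^4·1703.8310/(144)·0.6243^3·0.7812^5 = +0.837551
d^4_{3,0}(1.7931) = -0.534947 +0.837551 = +0.302605
Attach z-rotation phases: D = e^{-i(3)(6.1984)}·(+0.302605)·e^{-i(0)(1.5891)} = +0.292868+0.076142i

Re=0.2929 Im=0.0761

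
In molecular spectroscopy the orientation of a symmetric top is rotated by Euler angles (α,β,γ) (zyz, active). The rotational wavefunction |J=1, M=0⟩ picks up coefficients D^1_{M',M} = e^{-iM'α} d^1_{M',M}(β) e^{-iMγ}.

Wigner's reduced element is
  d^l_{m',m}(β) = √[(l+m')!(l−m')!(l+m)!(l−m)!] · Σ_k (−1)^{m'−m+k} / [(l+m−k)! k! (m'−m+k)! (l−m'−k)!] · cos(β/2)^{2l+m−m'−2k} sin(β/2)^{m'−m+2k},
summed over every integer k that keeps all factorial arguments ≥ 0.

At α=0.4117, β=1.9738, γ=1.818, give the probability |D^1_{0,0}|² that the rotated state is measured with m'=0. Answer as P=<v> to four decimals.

P=0.1538

D^1_{0,0}(0.4117,1.9738,1.818) = e^{-i·0·0.4117}·d^1_{0,0}(1.9738)·e^{-i·0·1.818}. Compute d first:
c=cos(1.9738/2)=0.551279, s=sin(1.9738/2)=0.834321; N=√[1·1·1·1]=1.000000
k: max(0,(0)−(0))=0 … min(1+(0),1−(0))=1
  k=0: (−1)^0·1.0000/(1)·0.5513^2·0.8343^0 = +0.303908
  k=1: (−1)^1·1.0000/(1)·0.5513^0·0.8343^2 = -0.696092
d^1_{0,0}(1.9738) = +0.303908 -0.696092 = -0.392183
|D^1_{0,0}|² = |d^1_{0,0}(β)|² = (-0.392183)² = 0.153808 (the z-rotation phases have unit modulus)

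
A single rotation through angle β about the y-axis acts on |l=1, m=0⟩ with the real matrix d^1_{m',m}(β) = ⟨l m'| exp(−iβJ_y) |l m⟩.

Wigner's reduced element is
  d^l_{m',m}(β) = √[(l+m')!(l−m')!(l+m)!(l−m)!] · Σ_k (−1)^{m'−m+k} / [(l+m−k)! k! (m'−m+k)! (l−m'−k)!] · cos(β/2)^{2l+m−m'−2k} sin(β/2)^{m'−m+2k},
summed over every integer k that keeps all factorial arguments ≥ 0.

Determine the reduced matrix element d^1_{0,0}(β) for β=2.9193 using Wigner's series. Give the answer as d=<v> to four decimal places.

d=-0.9754

d^1_{0,0}(β=2.9193) via Wigner's sum:
With c≡cos(β/2)=0.110918 and s≡sin(β/2)=0.993830, N=[1·1·1·1]^{1/2}=1.000000
Admissible k: 0..1 (factorial args all ≥0)
  k=0: (−1)^0·1.0000/(1)·0.1109^2·0.9938^0 = +0.012303
  k=1: (−1)^1·1.0000/(1)·0.1109^0·0.9938^2 = -0.987697
d^1_{0,0}(2.9193) = +0.012303 -0.987697 = -0.975395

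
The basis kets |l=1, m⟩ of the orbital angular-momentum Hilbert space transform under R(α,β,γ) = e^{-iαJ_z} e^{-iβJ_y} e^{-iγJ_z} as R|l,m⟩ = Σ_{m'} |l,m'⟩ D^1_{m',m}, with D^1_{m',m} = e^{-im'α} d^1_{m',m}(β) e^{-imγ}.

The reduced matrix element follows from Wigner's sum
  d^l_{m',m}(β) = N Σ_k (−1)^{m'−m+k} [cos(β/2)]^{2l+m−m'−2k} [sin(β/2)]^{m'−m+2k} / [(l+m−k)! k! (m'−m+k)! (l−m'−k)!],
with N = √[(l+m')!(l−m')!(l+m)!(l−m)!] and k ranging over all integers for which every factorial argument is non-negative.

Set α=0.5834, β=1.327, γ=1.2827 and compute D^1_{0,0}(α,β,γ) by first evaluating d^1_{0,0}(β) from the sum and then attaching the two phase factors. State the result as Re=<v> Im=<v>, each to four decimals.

Re=0.2414 Im=0.0000

D^1_{0,0}(0.5834,1.327,1.2827) = e^{-i·0·0.5834}·d^1_{0,0}(1.327)·e^{-i·0·1.2827}. Compute d first:
c=cos(1.327/2)=0.787841, s=sin(1.327/2)=0.615878; N=√[1·1·1·1]=1.000000
Admissible k: 0..1 (factorial args all ≥0)
  k=0: (−1)^0·1.0000/(1)·0.7878^2·0.6159^0 = +0.620694
  k=1: (−1)^1·1.0000/(1)·0.7878^0·0.6159^2 = -0.379306
d^1_{0,0}(1.327) = +0.620694 -0.379306 = +0.241388
Phases: e^{-i·(0)·0.5834}=+1.000000+0.000000i, e^{-i·(0)·1.2827}=+1.000000+0.000000i ⇒ D=+0.241388+0.000000i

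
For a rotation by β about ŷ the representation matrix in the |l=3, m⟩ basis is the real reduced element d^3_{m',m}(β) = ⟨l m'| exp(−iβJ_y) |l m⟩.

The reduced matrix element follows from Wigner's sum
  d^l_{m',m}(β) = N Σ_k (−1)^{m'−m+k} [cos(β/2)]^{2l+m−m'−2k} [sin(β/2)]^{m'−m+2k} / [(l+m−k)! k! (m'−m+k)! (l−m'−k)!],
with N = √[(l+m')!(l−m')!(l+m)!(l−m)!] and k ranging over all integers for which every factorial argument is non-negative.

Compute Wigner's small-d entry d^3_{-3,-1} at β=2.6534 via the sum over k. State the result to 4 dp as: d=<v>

d^3_{-3,-1}(β=2.6534) via Wigner's sum:
c=cos(2.6534/2)=0.241680, s=sin(2.6534/2)=0.970356; N=√[1·720·2·24]=185.903201
k: max(0,(-1)−(-3))=2 … min(3+(-1),3−(-3))=2
  k=2: (−1)^0·185.9032/(48)·0.2417^4·0.9704^2 = +0.012441
d^3_{-3,-1}(2.6534) = +0.012441

d=0.0124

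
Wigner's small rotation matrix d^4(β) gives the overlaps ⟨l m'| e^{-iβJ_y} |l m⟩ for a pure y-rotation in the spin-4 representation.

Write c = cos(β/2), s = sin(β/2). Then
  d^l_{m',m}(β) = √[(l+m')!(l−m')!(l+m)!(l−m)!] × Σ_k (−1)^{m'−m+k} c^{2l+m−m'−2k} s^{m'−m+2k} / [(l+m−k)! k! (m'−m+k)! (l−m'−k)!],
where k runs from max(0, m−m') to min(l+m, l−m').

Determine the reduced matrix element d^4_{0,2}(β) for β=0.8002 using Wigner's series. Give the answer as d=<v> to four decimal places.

d=0.4876

d^4_{0,2}(β=0.8002) via Wigner's sum:
With c≡cos(β/2)=0.921022 and s≡sin(β/2)=0.389510, N=[24·24·720·2]^{1/2}=910.735966
The bounds max(0,m−m')=2 and min(l+m,l−m')=4 give 3 terms
  k=2: (−1)^0·910.7360/(96)·0.9210^6·0.3895^2 = +0.878577
  k=3: (−1)^1·910.7360/(36)·0.9210^4·0.3895^4 = -0.419031
  k=4: (−1)^2·910.7360/(96)·0.9210^2·0.3895^6 = +0.028105
d^4_{0,2}(0.8002) = +0.878577 -0.419031 +0.028105 = +0.487650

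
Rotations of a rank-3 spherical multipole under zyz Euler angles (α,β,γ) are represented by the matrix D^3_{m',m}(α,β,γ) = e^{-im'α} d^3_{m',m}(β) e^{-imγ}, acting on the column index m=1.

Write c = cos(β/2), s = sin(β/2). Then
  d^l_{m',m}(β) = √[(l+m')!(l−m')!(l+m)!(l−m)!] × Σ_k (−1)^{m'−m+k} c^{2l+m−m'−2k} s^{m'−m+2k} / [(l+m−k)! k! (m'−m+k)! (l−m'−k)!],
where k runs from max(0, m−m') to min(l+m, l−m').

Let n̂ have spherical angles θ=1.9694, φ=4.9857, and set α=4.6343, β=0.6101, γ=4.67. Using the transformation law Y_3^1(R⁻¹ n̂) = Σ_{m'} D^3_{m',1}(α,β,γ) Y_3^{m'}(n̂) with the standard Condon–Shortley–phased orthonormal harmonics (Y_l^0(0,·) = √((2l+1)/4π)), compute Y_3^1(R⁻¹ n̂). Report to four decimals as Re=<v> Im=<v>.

Need the full column D^3_{m',1} for m'=−3..3 at α=4.6343, β=0.6101, γ=4.67.
cos(β/2)=0.953832, sin(β/2)=0.300341
d^3_{-3,1}: single k=4 term ⇒ +0.028671;  D = -0.028145+0.005468i
d^3_{-2,1}: k∈[3..4] ⇒ +0.148692 -0.007371 = +0.141321;  D = -0.016046-0.140407i
d^3_{-1,1}: k∈[2..4] ⇒ +0.447989 -0.059223 +0.000734 = +0.389500;  D = +0.389252-0.013902i
d^3_{0,1}: k∈[1..3] ⇒ +0.821418 -0.244327 +0.008075 = +0.585167;  D = -0.024797+0.584641i
d^3_{1,1}: k∈[0..2] ⇒ +0.753063 -0.597319 +0.044417 = +0.200161;  D = -0.198710-0.024057i
d^3_{2,1}: k∈[0..1] ⇒ -0.749849 +0.148692 = -0.601156;  D = -0.118587+0.589344i
d^3_{3,1}: single k=0 term ⇒ +0.289176;  D = +0.278180+0.078986i
Y_3^{m'}(θ=1.9694,φ=4.9857) and Σ D·Y over m':
  (-0.0281+0.0055i)·(-0.2388-0.2228i)  (-0.0160-0.1404i)·(+0.2878-0.1751i)  (+0.3893-0.0139i)·(-0.0198-0.0708i)  (-0.0248+0.5846i)·(+0.3254+0.0000i)  (-0.1987-0.0241i)·(+0.0198-0.0708i)  (-0.1186+0.5893i)·(+0.2878+0.1751i)  (+0.2782+0.0790i)·(+0.2388-0.2228i)
Y_3^1(R⁻¹ n̂) = -0.097010+0.249665i

Re=-0.0970 Im=0.2497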